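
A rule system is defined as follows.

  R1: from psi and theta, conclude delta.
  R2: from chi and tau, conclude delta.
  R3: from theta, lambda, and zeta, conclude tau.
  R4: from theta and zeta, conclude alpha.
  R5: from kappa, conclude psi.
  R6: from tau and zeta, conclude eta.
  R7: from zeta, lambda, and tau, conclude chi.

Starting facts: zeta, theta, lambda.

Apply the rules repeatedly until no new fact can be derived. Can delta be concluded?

theta, lambda, and zeta hold, so tau follows (R3).
From zeta, lambda, and tau, R7 gives chi.
chi and tau hold, so delta follows (R2).

Yes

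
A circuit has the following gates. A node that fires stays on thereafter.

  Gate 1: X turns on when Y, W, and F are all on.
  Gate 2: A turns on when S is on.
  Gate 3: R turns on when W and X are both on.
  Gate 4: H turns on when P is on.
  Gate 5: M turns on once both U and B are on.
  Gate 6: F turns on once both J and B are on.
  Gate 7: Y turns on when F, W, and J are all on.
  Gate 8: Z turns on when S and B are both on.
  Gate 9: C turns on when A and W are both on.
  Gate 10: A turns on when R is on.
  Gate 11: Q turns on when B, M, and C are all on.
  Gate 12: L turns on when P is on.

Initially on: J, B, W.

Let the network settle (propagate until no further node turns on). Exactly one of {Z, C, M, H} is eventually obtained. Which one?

C

Gate 6: J and B on → F on.
F, W, and J are on, so Y turns on (Gate 7).
Y, W, and F are on, so X turns on (Gate 1).
W and X are on, so R turns on (Gate 3).
Gate 10: R on → A on.
A and W are on, so C turns on (Gate 9).
M would need U and B (Gate 5), but U never turns on. H would need P (Gate 4), but P never turns on. Z would need S and B (Gate 8), but S never turns on.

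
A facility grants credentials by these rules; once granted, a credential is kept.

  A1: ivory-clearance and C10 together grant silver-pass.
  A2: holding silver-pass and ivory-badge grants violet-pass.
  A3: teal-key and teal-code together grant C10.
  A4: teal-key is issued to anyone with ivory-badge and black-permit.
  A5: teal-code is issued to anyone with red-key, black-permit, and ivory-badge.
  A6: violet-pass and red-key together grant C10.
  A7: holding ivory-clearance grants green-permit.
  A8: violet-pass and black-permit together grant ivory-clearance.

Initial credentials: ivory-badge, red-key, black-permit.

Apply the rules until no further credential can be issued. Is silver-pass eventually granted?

No

silver-pass would need ivory-clearance and C10 (A1), but ivory-clearance is never granted.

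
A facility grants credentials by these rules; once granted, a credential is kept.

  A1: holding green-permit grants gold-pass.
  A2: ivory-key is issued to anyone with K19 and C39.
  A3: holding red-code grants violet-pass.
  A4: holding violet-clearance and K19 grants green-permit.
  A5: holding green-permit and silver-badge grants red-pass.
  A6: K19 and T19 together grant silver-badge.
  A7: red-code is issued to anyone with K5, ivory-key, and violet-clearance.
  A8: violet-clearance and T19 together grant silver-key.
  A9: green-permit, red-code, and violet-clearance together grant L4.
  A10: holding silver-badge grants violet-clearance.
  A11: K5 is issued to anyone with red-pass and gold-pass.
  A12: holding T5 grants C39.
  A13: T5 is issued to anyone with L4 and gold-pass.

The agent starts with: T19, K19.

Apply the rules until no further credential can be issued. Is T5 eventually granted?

T5 would need L4 and gold-pass (A13), but L4 is never granted.

No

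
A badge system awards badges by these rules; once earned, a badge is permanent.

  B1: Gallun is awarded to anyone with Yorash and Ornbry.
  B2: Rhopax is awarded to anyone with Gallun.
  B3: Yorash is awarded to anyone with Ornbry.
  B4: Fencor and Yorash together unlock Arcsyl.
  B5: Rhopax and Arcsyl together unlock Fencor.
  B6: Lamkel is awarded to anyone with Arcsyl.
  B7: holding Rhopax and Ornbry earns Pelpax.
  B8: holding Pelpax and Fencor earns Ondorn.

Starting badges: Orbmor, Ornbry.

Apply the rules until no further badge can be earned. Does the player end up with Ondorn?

No

Ondorn would need Pelpax and Fencor (B8), but Fencor is never earned.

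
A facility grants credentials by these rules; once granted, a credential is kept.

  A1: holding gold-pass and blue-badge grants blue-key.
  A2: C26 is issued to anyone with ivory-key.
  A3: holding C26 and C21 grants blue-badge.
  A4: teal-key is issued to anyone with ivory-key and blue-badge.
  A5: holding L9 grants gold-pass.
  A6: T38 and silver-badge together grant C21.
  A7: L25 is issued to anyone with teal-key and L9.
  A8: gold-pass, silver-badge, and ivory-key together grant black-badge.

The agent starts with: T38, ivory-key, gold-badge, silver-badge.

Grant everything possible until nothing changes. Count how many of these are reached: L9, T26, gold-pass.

No rule produces L9, and it is not given.
No rule produces T26, and it is not given.
gold-pass would need L9 (A5), but L9 is never granted.
None of the 3 are reached.

0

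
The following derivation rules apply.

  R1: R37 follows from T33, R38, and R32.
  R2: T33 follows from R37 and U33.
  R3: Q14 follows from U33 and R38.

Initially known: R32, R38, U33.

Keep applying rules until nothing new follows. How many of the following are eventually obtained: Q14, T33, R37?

U33 and R38 hold, so Q14 follows (R3).
Q14: reached.
T33 would need R37 and U33 (R2), but R37 is never established.
R37 would need T33, R38, and R32 (R1), but T33 is never established.
Reached: Q14 — 1 of the 3.

1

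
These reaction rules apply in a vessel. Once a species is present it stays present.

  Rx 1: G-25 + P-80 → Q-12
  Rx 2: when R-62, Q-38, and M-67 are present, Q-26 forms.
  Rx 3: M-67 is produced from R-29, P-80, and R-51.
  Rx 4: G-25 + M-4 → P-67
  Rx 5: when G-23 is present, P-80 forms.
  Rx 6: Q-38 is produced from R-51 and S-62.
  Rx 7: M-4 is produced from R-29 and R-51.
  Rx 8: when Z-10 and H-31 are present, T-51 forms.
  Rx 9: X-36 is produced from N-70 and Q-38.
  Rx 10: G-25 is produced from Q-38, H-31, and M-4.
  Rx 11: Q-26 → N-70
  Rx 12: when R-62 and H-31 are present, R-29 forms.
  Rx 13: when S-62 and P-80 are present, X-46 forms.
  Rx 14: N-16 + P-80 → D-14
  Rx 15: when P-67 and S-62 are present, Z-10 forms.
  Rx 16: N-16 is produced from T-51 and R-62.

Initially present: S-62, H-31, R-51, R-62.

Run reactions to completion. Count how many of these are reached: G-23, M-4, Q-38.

R-62 and H-31 present → R-29 forms (Rx 12).
R-51 and S-62 present → Q-38 forms (Rx 6).
R-29 and R-51 present → M-4 forms (Rx 7).
No rule produces G-23, and it is not given.
M-4: reached.
Q-38: reached.
Reached: M-4 and Q-38 — 2 of the 3.

2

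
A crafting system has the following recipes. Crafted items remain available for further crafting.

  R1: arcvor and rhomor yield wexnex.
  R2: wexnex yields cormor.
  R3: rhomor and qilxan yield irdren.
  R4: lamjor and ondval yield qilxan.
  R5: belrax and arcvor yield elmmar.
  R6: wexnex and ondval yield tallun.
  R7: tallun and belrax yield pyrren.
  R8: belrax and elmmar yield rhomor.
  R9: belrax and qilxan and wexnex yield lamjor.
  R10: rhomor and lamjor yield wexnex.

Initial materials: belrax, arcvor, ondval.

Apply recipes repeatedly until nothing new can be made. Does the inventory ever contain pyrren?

belrax and arcvor → elmmar (R5).
belrax and elmmar → rhomor (R8).
Using R1, arcvor and rhomor make wexnex.
Using R6, wexnex and ondval make tallun.
Using R7, tallun and belrax make pyrren.

Yes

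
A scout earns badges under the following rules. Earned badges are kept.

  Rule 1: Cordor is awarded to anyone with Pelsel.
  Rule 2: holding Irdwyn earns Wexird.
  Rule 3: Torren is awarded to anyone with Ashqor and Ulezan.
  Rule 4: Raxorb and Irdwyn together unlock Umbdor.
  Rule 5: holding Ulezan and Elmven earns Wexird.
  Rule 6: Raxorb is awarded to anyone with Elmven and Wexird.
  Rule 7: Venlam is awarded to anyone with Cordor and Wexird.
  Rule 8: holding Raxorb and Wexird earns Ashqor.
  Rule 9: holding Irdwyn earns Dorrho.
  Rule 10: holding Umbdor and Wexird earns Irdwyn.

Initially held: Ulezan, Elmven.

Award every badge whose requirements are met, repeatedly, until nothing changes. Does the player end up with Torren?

Yes

With Ulezan and Elmven, Wexird is earned (Rule 5).
With Elmven and Wexird, Raxorb is earned (Rule 6).
With Raxorb and Wexird, Ashqor is earned (Rule 8).
With Ashqor and Ulezan, Torren is earned (Rule 3).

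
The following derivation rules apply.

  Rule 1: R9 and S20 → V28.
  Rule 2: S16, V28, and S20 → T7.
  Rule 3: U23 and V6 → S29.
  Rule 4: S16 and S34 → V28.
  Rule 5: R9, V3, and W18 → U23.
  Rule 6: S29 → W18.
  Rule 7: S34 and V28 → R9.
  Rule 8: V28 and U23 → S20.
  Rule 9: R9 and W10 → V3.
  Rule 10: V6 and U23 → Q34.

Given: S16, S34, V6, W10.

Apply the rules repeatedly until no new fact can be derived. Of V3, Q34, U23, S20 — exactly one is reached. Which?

V3

From S16 and S34, Rule 4 gives V28.
S34 and V28 hold, so R9 follows (Rule 7).
From R9 and W10, Rule 9 gives V3.
Q34 would need V6 and U23 (Rule 10), but U23 is never established. S20 would need V28 and U23 (Rule 8), but U23 is never established. U23 would need R9, V3, and W18 (Rule 5), but W18 is never established.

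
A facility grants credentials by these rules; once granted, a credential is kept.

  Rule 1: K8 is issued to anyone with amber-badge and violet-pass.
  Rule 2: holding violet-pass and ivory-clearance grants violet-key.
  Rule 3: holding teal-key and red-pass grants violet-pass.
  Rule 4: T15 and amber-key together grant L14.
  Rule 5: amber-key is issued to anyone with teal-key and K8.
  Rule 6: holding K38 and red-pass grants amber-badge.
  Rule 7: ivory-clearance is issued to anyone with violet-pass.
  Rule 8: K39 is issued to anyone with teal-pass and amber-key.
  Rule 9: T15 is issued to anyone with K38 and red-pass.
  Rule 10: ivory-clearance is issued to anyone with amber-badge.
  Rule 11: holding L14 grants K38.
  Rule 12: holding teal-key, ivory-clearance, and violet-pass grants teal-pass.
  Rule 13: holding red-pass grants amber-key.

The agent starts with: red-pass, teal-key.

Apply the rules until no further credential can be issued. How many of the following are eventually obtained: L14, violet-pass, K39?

2

Holding teal-key and red-pass grants violet-pass (Rule 3).
Holding red-pass grants amber-key (Rule 13).
Holding violet-pass grants ivory-clearance (Rule 7).
Holding teal-key, ivory-clearance, and violet-pass grants teal-pass (Rule 12).
Holding teal-pass and amber-key grants K39 (Rule 8).
L14 would need T15 and amber-key (Rule 4), but T15 is never granted.
violet-pass: reached.
K39: reached.
Reached: violet-pass and K39 — 2 of the 3.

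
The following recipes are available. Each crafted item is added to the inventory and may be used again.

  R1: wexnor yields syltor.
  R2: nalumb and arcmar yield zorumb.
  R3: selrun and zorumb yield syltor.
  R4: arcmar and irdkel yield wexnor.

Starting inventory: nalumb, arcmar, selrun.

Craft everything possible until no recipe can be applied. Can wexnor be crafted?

No

wexnor would need arcmar and irdkel (R4), but irdkel is never obtained.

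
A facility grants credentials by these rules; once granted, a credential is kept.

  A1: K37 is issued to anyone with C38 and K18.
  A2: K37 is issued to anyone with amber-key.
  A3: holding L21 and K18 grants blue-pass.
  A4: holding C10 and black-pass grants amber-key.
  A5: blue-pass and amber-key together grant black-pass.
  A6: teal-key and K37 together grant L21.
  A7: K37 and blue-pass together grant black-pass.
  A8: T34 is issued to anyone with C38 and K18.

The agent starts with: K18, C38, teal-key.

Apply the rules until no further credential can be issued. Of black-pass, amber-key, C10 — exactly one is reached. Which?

black-pass

Holding C38 and K18 grants K37 (A1).
Holding teal-key and K37 grants L21 (A6).
Holding L21 and K18 grants blue-pass (A3).
Holding K37 and blue-pass grants black-pass (A7).
No rule produces C10, and it is not given. amber-key would need C10 and black-pass (A4), but C10 is never granted.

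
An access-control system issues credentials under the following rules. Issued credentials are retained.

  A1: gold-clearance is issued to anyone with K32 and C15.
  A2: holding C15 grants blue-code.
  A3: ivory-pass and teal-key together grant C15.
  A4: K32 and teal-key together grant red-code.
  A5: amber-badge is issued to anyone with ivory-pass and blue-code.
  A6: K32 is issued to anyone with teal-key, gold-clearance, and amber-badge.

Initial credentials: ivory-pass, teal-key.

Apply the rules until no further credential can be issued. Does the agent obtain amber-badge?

Holding ivory-pass and teal-key grants C15 (A3).
Holding C15 grants blue-code (A2).
Holding ivory-pass and blue-code grants amber-badge (A5).

Yes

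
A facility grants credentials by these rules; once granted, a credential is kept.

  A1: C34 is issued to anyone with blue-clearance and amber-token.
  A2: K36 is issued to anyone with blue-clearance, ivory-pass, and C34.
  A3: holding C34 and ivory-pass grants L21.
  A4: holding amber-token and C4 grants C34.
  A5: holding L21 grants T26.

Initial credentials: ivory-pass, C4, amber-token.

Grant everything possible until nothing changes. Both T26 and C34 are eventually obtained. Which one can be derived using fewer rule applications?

C34

C34: Holding amber-token and C4 grants C34 (A4). [1 rule application]
T26: Holding amber-token and C4 grants C34 (A4). Holding C34 and ivory-pass grants L21 (A3). Holding L21 grants T26 (A5). [3 rule applications]
C34 needs fewer.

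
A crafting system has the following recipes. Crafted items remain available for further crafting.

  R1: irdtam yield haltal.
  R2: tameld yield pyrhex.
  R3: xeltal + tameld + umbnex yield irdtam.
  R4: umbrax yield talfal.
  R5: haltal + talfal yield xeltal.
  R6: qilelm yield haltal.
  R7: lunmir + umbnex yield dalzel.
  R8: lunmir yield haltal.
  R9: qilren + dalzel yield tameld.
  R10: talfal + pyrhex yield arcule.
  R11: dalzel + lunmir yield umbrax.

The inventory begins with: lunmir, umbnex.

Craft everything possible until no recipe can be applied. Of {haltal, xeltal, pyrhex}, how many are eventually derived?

Using R7, lunmir and umbnex make dalzel.
Using R8, lunmir makes haltal.
Using R11, dalzel and lunmir make umbrax.
Using R4, umbrax makes talfal.
haltal + talfal → xeltal (R5).
haltal: reached.
xeltal: reached.
pyrhex would need tameld (R2), but tameld is never obtained.
Reached: haltal and xeltal — 2 of the 3.

2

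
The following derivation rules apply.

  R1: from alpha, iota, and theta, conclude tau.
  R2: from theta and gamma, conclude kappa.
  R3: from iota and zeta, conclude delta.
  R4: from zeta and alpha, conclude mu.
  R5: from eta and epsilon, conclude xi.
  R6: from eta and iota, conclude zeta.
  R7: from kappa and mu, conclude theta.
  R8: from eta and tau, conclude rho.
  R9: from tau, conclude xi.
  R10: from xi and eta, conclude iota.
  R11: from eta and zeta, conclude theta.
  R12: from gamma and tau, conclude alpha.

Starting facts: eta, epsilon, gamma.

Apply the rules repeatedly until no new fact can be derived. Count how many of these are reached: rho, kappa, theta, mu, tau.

2

eta and epsilon hold, so xi follows (R5).
From xi and eta, R10 gives iota.
eta and iota hold, so zeta follows (R6).
From eta and zeta, R11 gives theta.
From theta and gamma, R2 gives kappa.
rho would need eta and tau (R8), but tau is never established.
kappa: reached.
theta: reached.
mu would need zeta and alpha (R4), but alpha is never established.
tau would need alpha, iota, and theta (R1), but alpha is never established.
Reached: kappa and theta — 2 of the 5.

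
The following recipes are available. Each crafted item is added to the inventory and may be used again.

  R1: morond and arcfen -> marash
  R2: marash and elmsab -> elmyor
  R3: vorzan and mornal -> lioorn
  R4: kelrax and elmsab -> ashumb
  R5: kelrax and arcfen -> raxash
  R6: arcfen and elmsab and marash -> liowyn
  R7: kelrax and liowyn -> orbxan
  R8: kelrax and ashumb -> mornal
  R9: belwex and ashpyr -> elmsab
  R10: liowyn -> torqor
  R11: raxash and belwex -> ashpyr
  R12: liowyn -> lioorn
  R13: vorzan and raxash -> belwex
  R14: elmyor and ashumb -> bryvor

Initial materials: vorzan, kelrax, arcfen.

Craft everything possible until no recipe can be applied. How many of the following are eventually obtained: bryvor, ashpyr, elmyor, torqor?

1

Using R5, kelrax and arcfen make raxash.
vorzan and raxash -> belwex (R13).
raxash and belwex -> ashpyr (R11).
bryvor would need elmyor and ashumb (R14), but elmyor is never obtained.
ashpyr: reached.
elmyor would need marash and elmsab (R2), but marash is never obtained.
torqor would need liowyn (R10), but liowyn is never obtained.
Reached: ashpyr — 1 of the 4.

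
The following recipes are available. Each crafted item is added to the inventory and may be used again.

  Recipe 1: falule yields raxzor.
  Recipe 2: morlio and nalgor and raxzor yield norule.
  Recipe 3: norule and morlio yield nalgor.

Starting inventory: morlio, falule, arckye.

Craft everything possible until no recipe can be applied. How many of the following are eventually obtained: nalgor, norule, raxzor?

falule → raxzor (Recipe 1).
nalgor would need norule and morlio (Recipe 3), but norule is never obtained.
norule would need morlio, nalgor, and raxzor (Recipe 2), but nalgor is never obtained.
raxzor: reached.
Reached: raxzor — 1 of the 3.

1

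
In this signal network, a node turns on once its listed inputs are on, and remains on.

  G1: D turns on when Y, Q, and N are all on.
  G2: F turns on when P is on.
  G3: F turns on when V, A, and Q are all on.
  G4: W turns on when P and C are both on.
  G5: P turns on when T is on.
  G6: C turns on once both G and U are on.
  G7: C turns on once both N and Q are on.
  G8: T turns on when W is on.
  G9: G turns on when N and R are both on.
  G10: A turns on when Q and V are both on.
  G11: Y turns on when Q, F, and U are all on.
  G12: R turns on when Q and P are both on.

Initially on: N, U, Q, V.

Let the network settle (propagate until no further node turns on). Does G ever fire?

No

G would need N and R (G9), but R never turns on.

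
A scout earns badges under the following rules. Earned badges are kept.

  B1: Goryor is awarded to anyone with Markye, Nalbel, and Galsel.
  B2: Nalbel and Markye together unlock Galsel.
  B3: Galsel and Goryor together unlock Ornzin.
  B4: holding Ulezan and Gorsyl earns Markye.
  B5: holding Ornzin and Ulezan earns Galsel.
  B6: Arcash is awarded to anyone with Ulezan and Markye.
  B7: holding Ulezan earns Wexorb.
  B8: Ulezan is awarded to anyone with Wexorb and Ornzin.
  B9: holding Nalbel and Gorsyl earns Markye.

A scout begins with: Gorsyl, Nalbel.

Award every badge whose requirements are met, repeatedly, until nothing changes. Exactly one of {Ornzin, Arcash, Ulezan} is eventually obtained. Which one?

With Nalbel and Gorsyl, Markye is earned (B9).
With Nalbel and Markye, Galsel is earned (B2).
With Markye, Nalbel, and Galsel, Goryor is earned (B1).
With Galsel and Goryor, Ornzin is earned (B3).
Ulezan would need Wexorb and Ornzin (B8), but Wexorb is never earned. Arcash would need Ulezan and Markye (B6), but Ulezan is never earned.

Ornzin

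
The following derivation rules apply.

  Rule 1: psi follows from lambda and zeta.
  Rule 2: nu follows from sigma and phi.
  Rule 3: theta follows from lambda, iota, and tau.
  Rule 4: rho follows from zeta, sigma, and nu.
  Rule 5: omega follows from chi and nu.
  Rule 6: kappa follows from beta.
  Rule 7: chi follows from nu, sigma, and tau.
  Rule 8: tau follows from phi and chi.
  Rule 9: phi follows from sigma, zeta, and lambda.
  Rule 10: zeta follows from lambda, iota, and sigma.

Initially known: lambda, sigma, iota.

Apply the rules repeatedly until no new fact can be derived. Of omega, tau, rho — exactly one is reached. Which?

lambda, iota, and sigma hold, so zeta follows (Rule 10).
sigma, zeta, and lambda hold, so phi follows (Rule 9).
From sigma and phi, Rule 2 gives nu.
From zeta, sigma, and nu, Rule 4 gives rho.
omega would need chi and nu (Rule 5), but chi is never established. tau would need phi and chi (Rule 8), but chi is never established.

rho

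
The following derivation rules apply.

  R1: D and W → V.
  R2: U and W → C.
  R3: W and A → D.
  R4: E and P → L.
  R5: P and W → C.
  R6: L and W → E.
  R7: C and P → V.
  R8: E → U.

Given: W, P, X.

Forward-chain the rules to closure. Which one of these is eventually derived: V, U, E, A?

From P and W, R5 gives C.
From C and P, R7 gives V.
U would need E (R8), but E is never established. E would need L and W (R6), but L is never established. No rule produces A, and it is not given.

V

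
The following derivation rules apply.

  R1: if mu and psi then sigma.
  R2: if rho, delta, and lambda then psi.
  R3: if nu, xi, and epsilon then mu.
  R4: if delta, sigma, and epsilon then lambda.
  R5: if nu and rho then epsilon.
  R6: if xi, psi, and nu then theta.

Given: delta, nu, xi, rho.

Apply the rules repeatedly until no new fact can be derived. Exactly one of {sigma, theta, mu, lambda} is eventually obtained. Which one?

nu and rho hold, so epsilon follows (R5).
nu, xi, and epsilon hold, so mu follows (R3).
theta would need xi, psi, and nu (R6), but psi is never established. sigma would need mu and psi (R1), but psi is never established. lambda would need delta, sigma, and epsilon (R4), but sigma is never established.

mu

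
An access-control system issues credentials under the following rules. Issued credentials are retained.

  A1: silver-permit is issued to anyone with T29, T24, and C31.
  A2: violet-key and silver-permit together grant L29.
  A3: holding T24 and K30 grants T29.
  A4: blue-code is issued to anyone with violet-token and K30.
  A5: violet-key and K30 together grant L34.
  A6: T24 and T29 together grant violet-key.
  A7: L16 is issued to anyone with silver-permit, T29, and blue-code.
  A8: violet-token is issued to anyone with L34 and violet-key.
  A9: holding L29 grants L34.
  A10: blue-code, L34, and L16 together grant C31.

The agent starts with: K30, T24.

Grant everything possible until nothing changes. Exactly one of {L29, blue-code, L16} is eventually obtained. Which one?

Holding T24 and K30 grants T29 (A3).
Holding T24 and T29 grants violet-key (A6).
Holding violet-key and K30 grants L34 (A5).
Holding L34 and violet-key grants violet-token (A8).
Holding violet-token and K30 grants blue-code (A4).
L16 would need silver-permit, T29, and blue-code (A7), but silver-permit is never granted. L29 would need violet-key and silver-permit (A2), but silver-permit is never granted.

blue-code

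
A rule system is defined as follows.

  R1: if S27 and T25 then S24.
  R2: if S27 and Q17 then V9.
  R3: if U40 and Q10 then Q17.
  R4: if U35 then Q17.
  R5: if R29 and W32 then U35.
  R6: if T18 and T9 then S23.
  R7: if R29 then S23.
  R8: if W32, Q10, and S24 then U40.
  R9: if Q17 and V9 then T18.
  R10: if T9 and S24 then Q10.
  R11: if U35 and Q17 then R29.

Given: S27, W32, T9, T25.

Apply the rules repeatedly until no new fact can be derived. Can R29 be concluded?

No

R29 would need U35 and Q17 (R11), but U35 is never established.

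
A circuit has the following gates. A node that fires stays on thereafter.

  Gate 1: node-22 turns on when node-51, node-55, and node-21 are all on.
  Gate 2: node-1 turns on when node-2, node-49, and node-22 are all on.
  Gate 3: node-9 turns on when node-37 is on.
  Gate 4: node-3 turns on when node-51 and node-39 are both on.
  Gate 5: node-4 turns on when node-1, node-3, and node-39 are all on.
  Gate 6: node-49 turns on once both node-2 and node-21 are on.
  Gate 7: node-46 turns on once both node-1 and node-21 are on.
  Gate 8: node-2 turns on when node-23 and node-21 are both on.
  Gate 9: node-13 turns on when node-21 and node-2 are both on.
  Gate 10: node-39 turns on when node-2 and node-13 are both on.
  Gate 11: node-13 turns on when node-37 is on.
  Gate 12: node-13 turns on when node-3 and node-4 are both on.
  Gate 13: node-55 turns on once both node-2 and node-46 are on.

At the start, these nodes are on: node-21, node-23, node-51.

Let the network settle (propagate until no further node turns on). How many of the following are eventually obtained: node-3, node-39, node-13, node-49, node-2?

5

Gate 8: node-23 and node-21 on → node-2 on.
node-2 and node-21 are on, so node-49 turns on (Gate 6).
Gate 9: node-21 and node-2 on → node-13 on.
Gate 10: node-2 and node-13 on → node-39 on.
node-51 and node-39 are on, so node-3 turns on (Gate 4).
node-3: reached.
node-39: reached.
node-13: reached.
node-49: reached.
node-2: reached.
All 5 are reached.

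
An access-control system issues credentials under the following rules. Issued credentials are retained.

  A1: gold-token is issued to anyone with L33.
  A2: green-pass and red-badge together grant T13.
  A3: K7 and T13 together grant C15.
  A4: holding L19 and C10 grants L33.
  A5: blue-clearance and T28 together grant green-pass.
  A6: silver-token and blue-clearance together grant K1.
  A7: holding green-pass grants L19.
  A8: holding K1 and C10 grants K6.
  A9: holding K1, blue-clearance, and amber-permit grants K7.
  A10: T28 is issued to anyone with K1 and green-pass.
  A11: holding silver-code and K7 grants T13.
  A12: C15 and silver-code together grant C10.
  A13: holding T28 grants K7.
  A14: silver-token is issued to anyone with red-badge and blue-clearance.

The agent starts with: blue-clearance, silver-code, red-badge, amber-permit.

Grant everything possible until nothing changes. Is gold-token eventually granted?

No

gold-token would need L33 (A1), but L33 is never granted.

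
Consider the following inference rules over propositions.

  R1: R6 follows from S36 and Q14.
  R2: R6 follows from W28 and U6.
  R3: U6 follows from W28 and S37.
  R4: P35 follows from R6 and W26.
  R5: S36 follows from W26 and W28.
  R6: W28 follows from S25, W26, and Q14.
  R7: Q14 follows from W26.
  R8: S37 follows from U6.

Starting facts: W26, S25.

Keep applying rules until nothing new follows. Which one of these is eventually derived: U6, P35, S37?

P35

W26 holds, so Q14 follows (R7).
From S25, W26, and Q14, R6 gives W28.
W26 and W28 hold, so S36 follows (R5).
From S36 and Q14, R1 gives R6.
From R6 and W26, R4 gives P35.
U6 would need W28 and S37 (R3), but S37 is never established. S37 would need U6 (R8), but U6 is never established.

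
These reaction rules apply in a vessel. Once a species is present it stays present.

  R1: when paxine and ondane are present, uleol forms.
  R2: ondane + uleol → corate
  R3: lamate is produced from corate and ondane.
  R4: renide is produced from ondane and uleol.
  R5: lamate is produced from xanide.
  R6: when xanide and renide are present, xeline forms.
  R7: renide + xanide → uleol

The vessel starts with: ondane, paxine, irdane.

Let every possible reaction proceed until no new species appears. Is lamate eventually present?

Yes

paxine and ondane present → uleol forms (R1).
ondane and uleol present → corate forms (R2).
corate and ondane present → lamate forms (R3).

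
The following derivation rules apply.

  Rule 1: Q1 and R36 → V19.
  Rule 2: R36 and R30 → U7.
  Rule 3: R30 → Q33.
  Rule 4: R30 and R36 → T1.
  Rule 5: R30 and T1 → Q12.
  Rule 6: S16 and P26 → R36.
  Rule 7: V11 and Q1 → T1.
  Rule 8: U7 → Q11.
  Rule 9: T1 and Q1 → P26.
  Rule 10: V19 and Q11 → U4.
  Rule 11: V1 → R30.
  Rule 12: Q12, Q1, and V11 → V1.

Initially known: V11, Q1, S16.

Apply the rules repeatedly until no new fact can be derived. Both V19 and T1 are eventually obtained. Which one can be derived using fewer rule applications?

T1

T1: From V11 and Q1, Rule 7 gives T1. [1 rule application]
V19: From V11 and Q1, Rule 7 gives T1. T1 and Q1 hold, so P26 follows (Rule 9). From S16 and P26, Rule 6 gives R36. From Q1 and R36, Rule 1 gives V19. [4 rule applications]
T1 needs fewer.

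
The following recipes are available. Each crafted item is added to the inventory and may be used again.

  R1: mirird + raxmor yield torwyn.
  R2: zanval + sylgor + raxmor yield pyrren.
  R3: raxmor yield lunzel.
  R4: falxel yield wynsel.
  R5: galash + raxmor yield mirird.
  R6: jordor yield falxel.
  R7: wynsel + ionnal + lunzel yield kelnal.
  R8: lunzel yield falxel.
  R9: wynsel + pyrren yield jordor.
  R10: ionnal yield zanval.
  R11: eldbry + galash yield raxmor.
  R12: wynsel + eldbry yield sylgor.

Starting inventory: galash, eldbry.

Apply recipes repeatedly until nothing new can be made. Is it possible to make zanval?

No

zanval would need ionnal (R10), but ionnal is never obtained.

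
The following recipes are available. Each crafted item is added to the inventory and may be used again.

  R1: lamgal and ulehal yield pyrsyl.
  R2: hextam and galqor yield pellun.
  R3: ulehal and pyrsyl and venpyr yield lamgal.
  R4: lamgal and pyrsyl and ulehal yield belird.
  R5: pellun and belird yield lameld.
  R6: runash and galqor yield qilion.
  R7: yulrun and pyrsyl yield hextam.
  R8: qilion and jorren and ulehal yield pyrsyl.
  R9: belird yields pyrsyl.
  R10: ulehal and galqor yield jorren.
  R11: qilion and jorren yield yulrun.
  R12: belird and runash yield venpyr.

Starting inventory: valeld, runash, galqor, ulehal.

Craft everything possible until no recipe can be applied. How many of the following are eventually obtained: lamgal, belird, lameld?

0

lamgal would need ulehal, pyrsyl, and venpyr (R3), but venpyr is never obtained.
belird would need lamgal, pyrsyl, and ulehal (R4), but lamgal is never obtained.
lameld would need pellun and belird (R5), but belird is never obtained.
None of the 3 are reached.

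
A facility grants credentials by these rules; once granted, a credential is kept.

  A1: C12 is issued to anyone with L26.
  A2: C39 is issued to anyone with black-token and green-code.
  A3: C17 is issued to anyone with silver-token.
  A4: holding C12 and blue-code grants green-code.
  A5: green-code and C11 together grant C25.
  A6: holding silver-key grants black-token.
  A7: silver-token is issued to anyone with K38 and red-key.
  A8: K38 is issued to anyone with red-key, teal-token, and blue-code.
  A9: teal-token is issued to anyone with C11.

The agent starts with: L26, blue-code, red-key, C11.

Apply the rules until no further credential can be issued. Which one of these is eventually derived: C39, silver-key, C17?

C17

Holding C11 grants teal-token (A9).
Holding red-key, teal-token, and blue-code grants K38 (A8).
Holding K38 and red-key grants silver-token (A7).
Holding silver-token grants C17 (A3).
No rule produces silver-key, and it is not given. C39 would need black-token and green-code (A2), but black-token is never granted.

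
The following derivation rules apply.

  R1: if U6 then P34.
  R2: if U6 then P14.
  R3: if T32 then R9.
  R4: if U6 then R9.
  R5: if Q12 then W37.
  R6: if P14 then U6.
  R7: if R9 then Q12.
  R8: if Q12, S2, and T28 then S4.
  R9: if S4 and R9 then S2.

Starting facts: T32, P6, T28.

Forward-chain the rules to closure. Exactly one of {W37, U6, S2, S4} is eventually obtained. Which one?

W37

T32 holds, so R9 follows (R3).
From R9, R7 gives Q12.
Q12 holds, so W37 follows (R5).
U6 would need P14 (R6), but P14 is never established. S4 would need Q12, S2, and T28 (R8), but S2 is never established. S2 would need S4 and R9 (R9), but S4 is never established.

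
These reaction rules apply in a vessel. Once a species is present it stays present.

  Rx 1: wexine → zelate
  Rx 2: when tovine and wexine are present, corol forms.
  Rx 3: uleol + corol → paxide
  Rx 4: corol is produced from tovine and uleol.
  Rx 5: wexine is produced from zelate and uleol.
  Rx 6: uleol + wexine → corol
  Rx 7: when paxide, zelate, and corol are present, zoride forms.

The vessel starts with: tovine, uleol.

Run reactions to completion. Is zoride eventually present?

zoride would need paxide, zelate, and corol (Rx 7), but zelate never forms.

No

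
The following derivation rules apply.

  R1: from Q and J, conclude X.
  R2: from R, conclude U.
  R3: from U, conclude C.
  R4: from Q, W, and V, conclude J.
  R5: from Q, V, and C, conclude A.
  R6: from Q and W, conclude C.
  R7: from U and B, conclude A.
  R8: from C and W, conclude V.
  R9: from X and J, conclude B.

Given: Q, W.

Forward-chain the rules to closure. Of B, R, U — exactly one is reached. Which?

B

Q and W hold, so C follows (R6).
From C and W, R8 gives V.
Q, W, and V hold, so J follows (R4).
Q and J hold, so X follows (R1).
From X and J, R9 gives B.
No rule produces R, and it is not given. U would need R (R2), but R is never established.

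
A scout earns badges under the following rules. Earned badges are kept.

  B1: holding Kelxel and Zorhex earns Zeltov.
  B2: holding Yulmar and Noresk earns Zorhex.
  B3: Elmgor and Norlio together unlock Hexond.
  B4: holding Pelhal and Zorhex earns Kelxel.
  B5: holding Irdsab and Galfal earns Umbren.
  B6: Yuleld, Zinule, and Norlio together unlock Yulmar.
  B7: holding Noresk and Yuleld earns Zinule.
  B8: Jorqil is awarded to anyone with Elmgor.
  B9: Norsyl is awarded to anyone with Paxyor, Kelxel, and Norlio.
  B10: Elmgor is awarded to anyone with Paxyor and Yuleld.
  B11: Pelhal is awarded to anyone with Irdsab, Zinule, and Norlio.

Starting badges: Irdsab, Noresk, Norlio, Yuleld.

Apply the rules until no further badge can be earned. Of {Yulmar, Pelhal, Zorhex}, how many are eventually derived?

3

With Noresk and Yuleld, Zinule is earned (B7).
With Irdsab, Zinule, and Norlio, Pelhal is earned (B11).
With Yuleld, Zinule, and Norlio, Yulmar is earned (B6).
With Yulmar and Noresk, Zorhex is earned (B2).
Yulmar: reached.
Pelhal: reached.
Zorhex: reached.
All 3 are reached.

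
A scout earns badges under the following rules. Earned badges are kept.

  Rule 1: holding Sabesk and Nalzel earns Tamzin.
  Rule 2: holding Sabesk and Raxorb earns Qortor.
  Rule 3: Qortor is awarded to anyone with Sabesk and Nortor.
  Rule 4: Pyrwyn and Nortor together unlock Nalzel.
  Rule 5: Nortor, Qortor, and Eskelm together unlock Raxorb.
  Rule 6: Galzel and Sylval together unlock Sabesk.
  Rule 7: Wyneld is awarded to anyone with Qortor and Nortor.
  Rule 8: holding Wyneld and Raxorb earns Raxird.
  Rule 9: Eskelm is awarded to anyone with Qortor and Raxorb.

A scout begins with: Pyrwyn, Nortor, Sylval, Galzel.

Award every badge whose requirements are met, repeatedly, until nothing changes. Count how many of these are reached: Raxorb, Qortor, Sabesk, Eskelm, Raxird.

With Galzel and Sylval, Sabesk is earned (Rule 6).
With Sabesk and Nortor, Qortor is earned (Rule 3).
Raxorb would need Nortor, Qortor, and Eskelm (Rule 5), but Eskelm is never earned.
Qortor: reached.
Sabesk: reached.
Eskelm would need Qortor and Raxorb (Rule 9), but Raxorb is never earned.
Raxird would need Wyneld and Raxorb (Rule 8), but Raxorb is never earned.
Reached: Qortor and Sabesk — 2 of the 5.

2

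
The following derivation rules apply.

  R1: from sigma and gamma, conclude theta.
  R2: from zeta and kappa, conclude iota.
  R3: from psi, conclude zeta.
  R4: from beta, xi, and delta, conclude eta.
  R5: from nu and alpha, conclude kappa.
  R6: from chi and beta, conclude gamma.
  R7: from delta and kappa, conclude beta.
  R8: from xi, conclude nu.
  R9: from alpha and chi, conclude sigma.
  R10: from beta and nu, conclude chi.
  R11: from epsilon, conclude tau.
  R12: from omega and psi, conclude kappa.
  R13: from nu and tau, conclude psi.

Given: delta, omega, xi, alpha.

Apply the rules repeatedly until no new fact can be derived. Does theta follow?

xi holds, so nu follows (R8).
nu and alpha hold, so kappa follows (R5).
delta and kappa hold, so beta follows (R7).
beta and nu hold, so chi follows (R10).
From alpha and chi, R9 gives sigma.
From chi and beta, R6 gives gamma.
From sigma and gamma, R1 gives theta.

Yes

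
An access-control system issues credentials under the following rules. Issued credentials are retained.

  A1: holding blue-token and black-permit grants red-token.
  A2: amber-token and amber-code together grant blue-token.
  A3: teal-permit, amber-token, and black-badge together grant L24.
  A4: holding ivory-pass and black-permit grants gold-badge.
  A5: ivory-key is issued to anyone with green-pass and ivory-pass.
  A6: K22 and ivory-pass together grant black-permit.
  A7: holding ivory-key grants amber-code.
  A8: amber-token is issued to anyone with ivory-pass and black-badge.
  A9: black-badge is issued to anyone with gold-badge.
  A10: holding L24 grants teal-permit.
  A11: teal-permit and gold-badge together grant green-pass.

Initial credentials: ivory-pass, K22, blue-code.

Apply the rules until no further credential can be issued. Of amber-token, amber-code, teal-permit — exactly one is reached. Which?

amber-token

Holding K22 and ivory-pass grants black-permit (A6).
Holding ivory-pass and black-permit grants gold-badge (A4).
Holding gold-badge grants black-badge (A9).
Holding ivory-pass and black-badge grants amber-token (A8).
amber-code would need ivory-key (A7), but ivory-key is never granted. teal-permit would need L24 (A10), but L24 is never granted.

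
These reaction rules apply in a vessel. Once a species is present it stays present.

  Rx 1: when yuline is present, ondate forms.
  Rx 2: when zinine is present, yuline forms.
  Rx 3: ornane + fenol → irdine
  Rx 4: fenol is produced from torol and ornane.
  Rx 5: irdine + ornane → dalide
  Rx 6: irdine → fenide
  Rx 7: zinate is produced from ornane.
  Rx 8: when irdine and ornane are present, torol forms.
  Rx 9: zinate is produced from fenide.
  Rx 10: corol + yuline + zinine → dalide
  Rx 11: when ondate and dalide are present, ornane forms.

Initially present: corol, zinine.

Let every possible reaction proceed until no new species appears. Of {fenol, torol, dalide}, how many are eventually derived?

zinine present → yuline forms (Rx 2).
corol, yuline, and zinine present → dalide forms (Rx 10).
fenol would need torol and ornane (Rx 4), but torol never forms.
torol would need irdine and ornane (Rx 8), but irdine never forms.
dalide: reached.
Reached: dalide — 1 of the 3.

1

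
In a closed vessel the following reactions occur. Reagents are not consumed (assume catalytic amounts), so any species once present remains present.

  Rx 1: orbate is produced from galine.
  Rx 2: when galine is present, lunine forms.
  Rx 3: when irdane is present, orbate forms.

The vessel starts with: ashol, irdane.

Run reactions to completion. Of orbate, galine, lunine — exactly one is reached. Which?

irdane present → orbate forms (Rx 3).
No rule produces galine, and it is not given. lunine would need galine (Rx 2), but galine never forms.

orbate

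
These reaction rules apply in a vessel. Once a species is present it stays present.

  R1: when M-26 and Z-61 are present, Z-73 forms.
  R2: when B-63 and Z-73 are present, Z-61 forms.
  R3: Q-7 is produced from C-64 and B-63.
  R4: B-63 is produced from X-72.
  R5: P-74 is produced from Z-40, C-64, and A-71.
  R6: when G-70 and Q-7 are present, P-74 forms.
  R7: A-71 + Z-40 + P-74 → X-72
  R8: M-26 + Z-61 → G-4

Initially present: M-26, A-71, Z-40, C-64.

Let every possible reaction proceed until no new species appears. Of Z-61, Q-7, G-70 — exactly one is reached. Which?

Z-40, C-64, and A-71 present → P-74 forms (R5).
A-71, Z-40, and P-74 present → X-72 forms (R7).
X-72 present → B-63 forms (R4).
C-64 and B-63 present → Q-7 forms (R3).
Z-61 would need B-63 and Z-73 (R2), but Z-73 never forms. No rule produces G-70, and it is not given.

Q-7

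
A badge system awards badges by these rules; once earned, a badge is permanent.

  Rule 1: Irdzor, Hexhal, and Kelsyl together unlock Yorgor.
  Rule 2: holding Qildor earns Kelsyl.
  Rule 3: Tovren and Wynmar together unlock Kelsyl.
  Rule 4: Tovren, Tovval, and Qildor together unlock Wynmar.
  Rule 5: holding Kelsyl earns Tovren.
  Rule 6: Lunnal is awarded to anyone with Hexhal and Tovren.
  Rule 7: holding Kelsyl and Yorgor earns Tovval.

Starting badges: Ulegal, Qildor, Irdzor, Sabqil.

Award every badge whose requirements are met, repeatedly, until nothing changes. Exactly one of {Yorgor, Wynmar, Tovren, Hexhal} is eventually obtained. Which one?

Tovren

With Qildor, Kelsyl is earned (Rule 2).
With Kelsyl, Tovren is earned (Rule 5).
Wynmar would need Tovren, Tovval, and Qildor (Rule 4), but Tovval is never earned. No rule produces Hexhal, and it is not given. Yorgor would need Irdzor, Hexhal, and Kelsyl (Rule 1), but Hexhal is never earned.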